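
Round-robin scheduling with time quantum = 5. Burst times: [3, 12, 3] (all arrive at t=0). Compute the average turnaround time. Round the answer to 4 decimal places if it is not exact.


Time quantum = 5
Execution trace:
  J1 runs 3 units, time = 3
  J2 runs 5 units, time = 8
  J3 runs 3 units, time = 11
  J2 runs 5 units, time = 16
  J2 runs 2 units, time = 18
Finish times: [3, 18, 11]
Average turnaround = 32/3 = 10.6667

10.6667


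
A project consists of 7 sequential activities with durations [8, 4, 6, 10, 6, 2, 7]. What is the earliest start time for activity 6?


Activity 6 starts after activities 1 through 5 complete.
Predecessor durations: [8, 4, 6, 10, 6]
ES = 8 + 4 + 6 + 10 + 6 = 34

34


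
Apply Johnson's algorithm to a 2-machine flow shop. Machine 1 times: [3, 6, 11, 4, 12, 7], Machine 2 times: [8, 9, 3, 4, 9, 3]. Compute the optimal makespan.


Apply Johnson's rule:
  Group 1 (a <= b): [(1, 3, 8), (4, 4, 4), (2, 6, 9)]
  Group 2 (a > b): [(5, 12, 9), (3, 11, 3), (6, 7, 3)]
Optimal job order: [1, 4, 2, 5, 3, 6]
Schedule:
  Job 1: M1 done at 3, M2 done at 11
  Job 4: M1 done at 7, M2 done at 15
  Job 2: M1 done at 13, M2 done at 24
  Job 5: M1 done at 25, M2 done at 34
  Job 3: M1 done at 36, M2 done at 39
  Job 6: M1 done at 43, M2 done at 46
Makespan = 46

46


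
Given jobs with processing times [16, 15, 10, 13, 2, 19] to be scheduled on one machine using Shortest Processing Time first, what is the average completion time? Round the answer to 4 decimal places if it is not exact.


Sort jobs by processing time (SPT order): [2, 10, 13, 15, 16, 19]
Compute completion times sequentially:
  Job 1: processing = 2, completes at 2
  Job 2: processing = 10, completes at 12
  Job 3: processing = 13, completes at 25
  Job 4: processing = 15, completes at 40
  Job 5: processing = 16, completes at 56
  Job 6: processing = 19, completes at 75
Sum of completion times = 210
Average completion time = 210/6 = 35.0

35.0


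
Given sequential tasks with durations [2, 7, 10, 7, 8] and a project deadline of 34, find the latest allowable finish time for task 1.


LF(activity 1) = deadline - sum of successor durations
Successors: activities 2 through 5 with durations [7, 10, 7, 8]
Sum of successor durations = 32
LF = 34 - 32 = 2

2


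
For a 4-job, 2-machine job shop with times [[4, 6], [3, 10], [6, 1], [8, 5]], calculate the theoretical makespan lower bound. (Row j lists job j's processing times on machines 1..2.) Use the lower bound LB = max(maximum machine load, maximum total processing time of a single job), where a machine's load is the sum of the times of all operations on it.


Machine loads:
  Machine 1: 4 + 3 + 6 + 8 = 21
  Machine 2: 6 + 10 + 1 + 5 = 22
Max machine load = 22
Job totals:
  Job 1: 10
  Job 2: 13
  Job 3: 7
  Job 4: 13
Max job total = 13
Lower bound = max(22, 13) = 22

22


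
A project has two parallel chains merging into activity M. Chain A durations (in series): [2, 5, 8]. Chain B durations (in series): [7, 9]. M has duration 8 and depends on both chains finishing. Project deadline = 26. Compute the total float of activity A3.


Forward pass: ES(A3) = sum of predecessors on chain A = 7
EF = ES + duration = 7 + 8 = 15
Backward pass: LF(M) = deadline = 26; LS(M) = 26 - 8 = 18
LF(A3) = LS(M) - sum(successors on chain A) = 18 - 0 = 18
LS = LF - duration = 18 - 8 = 10
Total float = LS - ES = 10 - 7 = 3

3


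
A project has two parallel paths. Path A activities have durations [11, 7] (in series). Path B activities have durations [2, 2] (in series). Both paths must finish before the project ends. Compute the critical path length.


Path A total = 11 + 7 = 18
Path B total = 2 + 2 = 4
Critical path = longest path = max(18, 4) = 18

18


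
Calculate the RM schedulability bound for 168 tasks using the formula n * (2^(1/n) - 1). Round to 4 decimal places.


Compute 2^(1/168) = 1.0041343992
Subtract 1: 1.0041343992 - 1 = 0.0041343992
Multiply by n: 168 * 0.0041343992 = 0.6945790656
Round to 4 dp: 0.6946

0.6946


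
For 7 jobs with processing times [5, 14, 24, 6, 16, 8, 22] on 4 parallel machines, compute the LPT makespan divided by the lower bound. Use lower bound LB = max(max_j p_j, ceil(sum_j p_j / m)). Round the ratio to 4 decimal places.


LPT order: [24, 22, 16, 14, 8, 6, 5]
Machine loads after assignment: [24, 27, 22, 22]
LPT makespan = 27
Lower bound = max(max_job, ceil(total/4)) = max(24, 24) = 24
Ratio = 27 / 24 = 1.125

1.125


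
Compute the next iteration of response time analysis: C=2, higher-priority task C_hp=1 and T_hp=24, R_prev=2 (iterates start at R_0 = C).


R_next = C + ceil(R_prev / T_hp) * C_hp
ceil(2 / 24) = ceil(0.0833) = 1
Interference = 1 * 1 = 1
R_next = 2 + 1 = 3

3


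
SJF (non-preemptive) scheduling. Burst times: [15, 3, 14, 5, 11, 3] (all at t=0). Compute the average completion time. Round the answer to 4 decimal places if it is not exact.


SJF order (ascending): [3, 3, 5, 11, 14, 15]
Completion times:
  Job 1: burst=3, C=3
  Job 2: burst=3, C=6
  Job 3: burst=5, C=11
  Job 4: burst=11, C=22
  Job 5: burst=14, C=36
  Job 6: burst=15, C=51
Average completion = 129/6 = 21.5

21.5


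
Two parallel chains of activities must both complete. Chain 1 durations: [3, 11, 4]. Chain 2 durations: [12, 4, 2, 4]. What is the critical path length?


Path A total = 3 + 11 + 4 = 18
Path B total = 12 + 4 + 2 + 4 = 22
Critical path = longest path = max(18, 22) = 22

22


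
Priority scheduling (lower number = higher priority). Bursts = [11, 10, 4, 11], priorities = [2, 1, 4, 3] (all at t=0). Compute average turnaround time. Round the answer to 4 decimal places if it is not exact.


Sort by priority (ascending = highest first):
Order: [(1, 10), (2, 11), (3, 11), (4, 4)]
Completion times:
  Priority 1, burst=10, C=10
  Priority 2, burst=11, C=21
  Priority 3, burst=11, C=32
  Priority 4, burst=4, C=36
Average turnaround = 99/4 = 24.75

24.75


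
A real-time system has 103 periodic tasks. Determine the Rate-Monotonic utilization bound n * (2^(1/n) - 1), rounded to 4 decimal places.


Compute 2^(1/103) = 1.0067522788
Subtract 1: 1.0067522788 - 1 = 0.0067522788
Multiply by n: 103 * 0.0067522788 = 0.6954847164
Round to 4 dp: 0.6955

0.6955


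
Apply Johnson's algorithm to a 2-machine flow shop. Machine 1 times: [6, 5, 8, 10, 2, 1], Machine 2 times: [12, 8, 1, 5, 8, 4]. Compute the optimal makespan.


Apply Johnson's rule:
  Group 1 (a <= b): [(6, 1, 4), (5, 2, 8), (2, 5, 8), (1, 6, 12)]
  Group 2 (a > b): [(4, 10, 5), (3, 8, 1)]
Optimal job order: [6, 5, 2, 1, 4, 3]
Schedule:
  Job 6: M1 done at 1, M2 done at 5
  Job 5: M1 done at 3, M2 done at 13
  Job 2: M1 done at 8, M2 done at 21
  Job 1: M1 done at 14, M2 done at 33
  Job 4: M1 done at 24, M2 done at 38
  Job 3: M1 done at 32, M2 done at 39
Makespan = 39

39


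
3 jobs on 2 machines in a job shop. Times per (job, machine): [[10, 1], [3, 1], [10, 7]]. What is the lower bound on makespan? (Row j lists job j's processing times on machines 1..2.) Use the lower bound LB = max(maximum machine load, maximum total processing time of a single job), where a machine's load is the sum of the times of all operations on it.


Machine loads:
  Machine 1: 10 + 3 + 10 = 23
  Machine 2: 1 + 1 + 7 = 9
Max machine load = 23
Job totals:
  Job 1: 11
  Job 2: 4
  Job 3: 17
Max job total = 17
Lower bound = max(23, 17) = 23

23


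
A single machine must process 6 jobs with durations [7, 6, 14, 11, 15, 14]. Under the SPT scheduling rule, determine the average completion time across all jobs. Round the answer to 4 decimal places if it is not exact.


Sort jobs by processing time (SPT order): [6, 7, 11, 14, 14, 15]
Compute completion times sequentially:
  Job 1: processing = 6, completes at 6
  Job 2: processing = 7, completes at 13
  Job 3: processing = 11, completes at 24
  Job 4: processing = 14, completes at 38
  Job 5: processing = 14, completes at 52
  Job 6: processing = 15, completes at 67
Sum of completion times = 200
Average completion time = 200/6 = 33.3333

33.3333


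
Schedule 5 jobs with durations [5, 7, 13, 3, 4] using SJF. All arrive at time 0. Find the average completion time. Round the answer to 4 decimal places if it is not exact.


SJF order (ascending): [3, 4, 5, 7, 13]
Completion times:
  Job 1: burst=3, C=3
  Job 2: burst=4, C=7
  Job 3: burst=5, C=12
  Job 4: burst=7, C=19
  Job 5: burst=13, C=32
Average completion = 73/5 = 14.6

14.6


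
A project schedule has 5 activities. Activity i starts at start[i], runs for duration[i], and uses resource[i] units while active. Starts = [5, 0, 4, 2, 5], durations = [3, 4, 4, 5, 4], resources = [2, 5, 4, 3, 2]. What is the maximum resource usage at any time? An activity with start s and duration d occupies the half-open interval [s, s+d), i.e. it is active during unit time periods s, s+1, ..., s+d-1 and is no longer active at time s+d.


Each activity i is active on [start_i, start_i + duration_i).
Compute total resource usage per time slot:
  t=0: active resources = [5], total = 5
  t=1: active resources = [5], total = 5
  t=2: active resources = [5, 3], total = 8
  t=3: active resources = [5, 3], total = 8
  t=4: active resources = [4, 3], total = 7
  t=5: active resources = [2, 4, 3, 2], total = 11
  t=6: active resources = [2, 4, 3, 2], total = 11
  t=7: active resources = [2, 4, 2], total = 8
  t=8: active resources = [2], total = 2
Peak resource demand = 11

11


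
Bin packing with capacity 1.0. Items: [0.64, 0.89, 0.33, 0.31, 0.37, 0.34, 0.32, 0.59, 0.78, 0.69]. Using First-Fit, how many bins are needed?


Place items sequentially using First-Fit:
  Item 0.64 -> new Bin 1
  Item 0.89 -> new Bin 2
  Item 0.33 -> Bin 1 (now 0.97)
  Item 0.31 -> new Bin 3
  Item 0.37 -> Bin 3 (now 0.68)
  Item 0.34 -> new Bin 4
  Item 0.32 -> Bin 3 (now 1.0)
  Item 0.59 -> Bin 4 (now 0.93)
  Item 0.78 -> new Bin 5
  Item 0.69 -> new Bin 6
Total bins used = 6

6


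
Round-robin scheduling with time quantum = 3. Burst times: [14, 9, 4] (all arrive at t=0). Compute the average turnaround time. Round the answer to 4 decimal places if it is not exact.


Time quantum = 3
Execution trace:
  J1 runs 3 units, time = 3
  J2 runs 3 units, time = 6
  J3 runs 3 units, time = 9
  J1 runs 3 units, time = 12
  J2 runs 3 units, time = 15
  J3 runs 1 units, time = 16
  J1 runs 3 units, time = 19
  J2 runs 3 units, time = 22
  J1 runs 3 units, time = 25
  J1 runs 2 units, time = 27
Finish times: [27, 22, 16]
Average turnaround = 65/3 = 21.6667

21.6667


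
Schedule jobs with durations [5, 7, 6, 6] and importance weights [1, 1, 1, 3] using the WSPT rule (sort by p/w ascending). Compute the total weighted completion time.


Compute p/w ratios and sort ascending (WSPT): [(6, 3), (5, 1), (6, 1), (7, 1)]
Compute weighted completion times:
  Job (p=6,w=3): C=6, w*C=3*6=18
  Job (p=5,w=1): C=11, w*C=1*11=11
  Job (p=6,w=1): C=17, w*C=1*17=17
  Job (p=7,w=1): C=24, w*C=1*24=24
Total weighted completion time = 70

70


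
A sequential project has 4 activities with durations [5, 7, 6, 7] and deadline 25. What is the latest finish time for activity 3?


LF(activity 3) = deadline - sum of successor durations
Successors: activities 4 through 4 with durations [7]
Sum of successor durations = 7
LF = 25 - 7 = 18

18


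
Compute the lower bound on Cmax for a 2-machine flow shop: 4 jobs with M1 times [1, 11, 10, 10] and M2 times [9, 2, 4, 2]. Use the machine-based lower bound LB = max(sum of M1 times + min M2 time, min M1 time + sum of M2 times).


LB1 = sum(M1 times) + min(M2 times) = 32 + 2 = 34
LB2 = min(M1 times) + sum(M2 times) = 1 + 17 = 18
Lower bound = max(LB1, LB2) = max(34, 18) = 34

34


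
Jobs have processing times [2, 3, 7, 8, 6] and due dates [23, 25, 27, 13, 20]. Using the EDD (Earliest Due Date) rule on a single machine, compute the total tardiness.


Sort by due date (EDD order): [(8, 13), (6, 20), (2, 23), (3, 25), (7, 27)]
Compute completion times and tardiness:
  Job 1: p=8, d=13, C=8, tardiness=max(0,8-13)=0
  Job 2: p=6, d=20, C=14, tardiness=max(0,14-20)=0
  Job 3: p=2, d=23, C=16, tardiness=max(0,16-23)=0
  Job 4: p=3, d=25, C=19, tardiness=max(0,19-25)=0
  Job 5: p=7, d=27, C=26, tardiness=max(0,26-27)=0
Total tardiness = 0

0


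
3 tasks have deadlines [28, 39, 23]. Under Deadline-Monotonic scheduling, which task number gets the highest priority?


Sort tasks by relative deadline (ascending):
  Task 3: deadline = 23
  Task 1: deadline = 28
  Task 2: deadline = 39
Priority order (highest first): [3, 1, 2]
Highest priority task = 3

3


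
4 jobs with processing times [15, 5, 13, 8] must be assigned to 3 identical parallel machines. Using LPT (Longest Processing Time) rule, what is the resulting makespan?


Sort jobs in decreasing order (LPT): [15, 13, 8, 5]
Assign each job to the least loaded machine:
  Machine 1: jobs [15], load = 15
  Machine 2: jobs [13], load = 13
  Machine 3: jobs [8, 5], load = 13
Makespan = max load = 15

15


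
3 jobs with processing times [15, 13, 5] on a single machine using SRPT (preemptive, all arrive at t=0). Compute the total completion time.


Since all jobs arrive at t=0, SRPT equals SPT ordering.
SPT order: [5, 13, 15]
Completion times:
  Job 1: p=5, C=5
  Job 2: p=13, C=18
  Job 3: p=15, C=33
Total completion time = 5 + 18 + 33 = 56

56


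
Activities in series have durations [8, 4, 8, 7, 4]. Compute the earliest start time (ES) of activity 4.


Activity 4 starts after activities 1 through 3 complete.
Predecessor durations: [8, 4, 8]
ES = 8 + 4 + 8 = 20

20


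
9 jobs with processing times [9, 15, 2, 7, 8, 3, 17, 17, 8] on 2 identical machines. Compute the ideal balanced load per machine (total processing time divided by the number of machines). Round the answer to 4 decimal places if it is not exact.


Total processing time = 9 + 15 + 2 + 7 + 8 + 3 + 17 + 17 + 8 = 86
Number of machines = 2
Ideal balanced load = 86 / 2 = 43.0

43.0


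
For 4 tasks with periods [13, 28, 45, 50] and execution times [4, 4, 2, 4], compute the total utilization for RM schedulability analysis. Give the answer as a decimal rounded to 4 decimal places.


Compute individual utilizations (exact fractions):
  Task 1: C/T = 4/13 (approx. 0.3077)
  Task 2: C/T = 4/28 = 1/7 (approx. 0.1429)
  Task 3: C/T = 2/45 (approx. 0.0444)
  Task 4: C/T = 4/50 = 2/25 (approx. 0.08)
Total utilization U = 4/13 + 1/7 + 2/45 + 2/25 = 11773/20475
Rounded to 4 decimal places: U = 0.5750
RM (Liu & Layland) bound for 4 tasks = 0.756828; compare with U = 11773/20475 (approx. 0.574994)
U <= bound, so schedulable by RM sufficient condition.

0.5750


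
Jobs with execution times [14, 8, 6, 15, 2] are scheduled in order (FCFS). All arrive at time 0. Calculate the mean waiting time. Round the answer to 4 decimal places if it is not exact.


FCFS order (as given): [14, 8, 6, 15, 2]
Waiting times:
  Job 1: wait = 0
  Job 2: wait = 14
  Job 3: wait = 22
  Job 4: wait = 28
  Job 5: wait = 43
Sum of waiting times = 107
Average waiting time = 107/5 = 21.4

21.4


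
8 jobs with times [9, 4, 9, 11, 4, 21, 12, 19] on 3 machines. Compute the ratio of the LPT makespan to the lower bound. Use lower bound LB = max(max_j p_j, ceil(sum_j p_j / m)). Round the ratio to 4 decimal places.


LPT order: [21, 19, 12, 11, 9, 9, 4, 4]
Machine loads after assignment: [30, 28, 31]
LPT makespan = 31
Lower bound = max(max_job, ceil(total/3)) = max(21, 30) = 30
Ratio = 31 / 30 = 1.0333

1.0333


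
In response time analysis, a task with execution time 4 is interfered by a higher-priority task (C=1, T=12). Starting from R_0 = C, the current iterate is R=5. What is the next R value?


R_next = C + ceil(R_prev / T_hp) * C_hp
ceil(5 / 12) = ceil(0.4167) = 1
Interference = 1 * 1 = 1
R_next = 4 + 1 = 5
R_next = R_prev, so the iteration has converged (response time = 5).

5


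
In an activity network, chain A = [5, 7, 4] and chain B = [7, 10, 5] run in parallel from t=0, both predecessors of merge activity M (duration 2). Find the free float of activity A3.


ES(A3) = sum of predecessors on chain A = 12
EF(A3) = ES + duration = 12 + 4 = 16
Successor of A3 is M. ES(M) = max(sum(A), sum(B)) = max(16, 22) = 22
Free float = ES(successor) - EF(current) = 22 - 16 = 6

6


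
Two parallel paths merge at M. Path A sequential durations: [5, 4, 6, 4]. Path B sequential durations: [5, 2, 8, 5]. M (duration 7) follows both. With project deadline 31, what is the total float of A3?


Forward pass: ES(A3) = sum of predecessors on chain A = 9
EF = ES + duration = 9 + 6 = 15
Backward pass: LF(M) = deadline = 31; LS(M) = 31 - 7 = 24
LF(A3) = LS(M) - sum(successors on chain A) = 24 - 4 = 20
LS = LF - duration = 20 - 6 = 14
Total float = LS - ES = 14 - 9 = 5

5


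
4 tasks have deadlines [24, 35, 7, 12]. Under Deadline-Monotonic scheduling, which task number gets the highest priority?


Sort tasks by relative deadline (ascending):
  Task 3: deadline = 7
  Task 4: deadline = 12
  Task 1: deadline = 24
  Task 2: deadline = 35
Priority order (highest first): [3, 4, 1, 2]
Highest priority task = 3

3


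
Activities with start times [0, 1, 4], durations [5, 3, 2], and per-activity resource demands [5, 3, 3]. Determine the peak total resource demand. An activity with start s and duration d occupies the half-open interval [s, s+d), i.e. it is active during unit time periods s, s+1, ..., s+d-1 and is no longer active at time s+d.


Each activity i is active on [start_i, start_i + duration_i).
Compute total resource usage per time slot:
  t=0: active resources = [5], total = 5
  t=1: active resources = [5, 3], total = 8
  t=2: active resources = [5, 3], total = 8
  t=3: active resources = [5, 3], total = 8
  t=4: active resources = [5, 3], total = 8
  t=5: active resources = [3], total = 3
Peak resource demand = 8

8


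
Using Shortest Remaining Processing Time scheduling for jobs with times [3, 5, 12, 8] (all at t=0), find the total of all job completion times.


Since all jobs arrive at t=0, SRPT equals SPT ordering.
SPT order: [3, 5, 8, 12]
Completion times:
  Job 1: p=3, C=3
  Job 2: p=5, C=8
  Job 3: p=8, C=16
  Job 4: p=12, C=28
Total completion time = 3 + 8 + 16 + 28 = 55

55


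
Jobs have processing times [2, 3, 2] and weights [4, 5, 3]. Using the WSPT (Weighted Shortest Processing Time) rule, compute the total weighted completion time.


Compute p/w ratios and sort ascending (WSPT): [(2, 4), (3, 5), (2, 3)]
Compute weighted completion times:
  Job (p=2,w=4): C=2, w*C=4*2=8
  Job (p=3,w=5): C=5, w*C=5*5=25
  Job (p=2,w=3): C=7, w*C=3*7=21
Total weighted completion time = 54

54


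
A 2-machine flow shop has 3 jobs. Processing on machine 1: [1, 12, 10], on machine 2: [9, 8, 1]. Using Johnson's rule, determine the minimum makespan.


Apply Johnson's rule:
  Group 1 (a <= b): [(1, 1, 9)]
  Group 2 (a > b): [(2, 12, 8), (3, 10, 1)]
Optimal job order: [1, 2, 3]
Schedule:
  Job 1: M1 done at 1, M2 done at 10
  Job 2: M1 done at 13, M2 done at 21
  Job 3: M1 done at 23, M2 done at 24
Makespan = 24

24


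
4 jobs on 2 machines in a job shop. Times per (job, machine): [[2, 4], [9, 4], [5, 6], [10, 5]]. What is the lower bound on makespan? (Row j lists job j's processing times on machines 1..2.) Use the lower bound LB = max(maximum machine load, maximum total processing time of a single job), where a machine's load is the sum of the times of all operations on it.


Machine loads:
  Machine 1: 2 + 9 + 5 + 10 = 26
  Machine 2: 4 + 4 + 6 + 5 = 19
Max machine load = 26
Job totals:
  Job 1: 6
  Job 2: 13
  Job 3: 11
  Job 4: 15
Max job total = 15
Lower bound = max(26, 15) = 26

26


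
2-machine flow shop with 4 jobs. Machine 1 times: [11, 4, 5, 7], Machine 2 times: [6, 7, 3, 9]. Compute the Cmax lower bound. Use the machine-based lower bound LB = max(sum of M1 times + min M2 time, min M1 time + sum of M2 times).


LB1 = sum(M1 times) + min(M2 times) = 27 + 3 = 30
LB2 = min(M1 times) + sum(M2 times) = 4 + 25 = 29
Lower bound = max(LB1, LB2) = max(30, 29) = 30

30


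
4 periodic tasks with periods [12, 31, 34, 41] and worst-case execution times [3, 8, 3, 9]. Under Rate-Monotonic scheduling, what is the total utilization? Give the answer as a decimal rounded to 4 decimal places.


Compute individual utilizations (exact fractions):
  Task 1: C/T = 3/12 = 1/4 (approx. 0.25)
  Task 2: C/T = 8/31 (approx. 0.2581)
  Task 3: C/T = 3/34 (approx. 0.0882)
  Task 4: C/T = 9/41 (approx. 0.2195)
Total utilization U = 1/4 + 8/31 + 3/34 + 9/41 = 70509/86428
Rounded to 4 decimal places: U = 0.8158
RM (Liu & Layland) bound for 4 tasks = 0.756828; compare with U = 70509/86428 (approx. 0.815812)
bound < U <= 1, so the RM sufficient condition is not met (inconclusive; an exact test such as response-time analysis is needed).

0.8158


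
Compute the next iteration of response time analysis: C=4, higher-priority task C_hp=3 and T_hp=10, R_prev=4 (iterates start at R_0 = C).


R_next = C + ceil(R_prev / T_hp) * C_hp
ceil(4 / 10) = ceil(0.4) = 1
Interference = 1 * 3 = 3
R_next = 4 + 3 = 7

7


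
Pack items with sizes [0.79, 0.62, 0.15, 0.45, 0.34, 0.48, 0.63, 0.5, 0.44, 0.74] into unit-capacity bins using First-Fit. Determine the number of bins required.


Place items sequentially using First-Fit:
  Item 0.79 -> new Bin 1
  Item 0.62 -> new Bin 2
  Item 0.15 -> Bin 1 (now 0.94)
  Item 0.45 -> new Bin 3
  Item 0.34 -> Bin 2 (now 0.96)
  Item 0.48 -> Bin 3 (now 0.93)
  Item 0.63 -> new Bin 4
  Item 0.5 -> new Bin 5
  Item 0.44 -> Bin 5 (now 0.94)
  Item 0.74 -> new Bin 6
Total bins used = 6

6


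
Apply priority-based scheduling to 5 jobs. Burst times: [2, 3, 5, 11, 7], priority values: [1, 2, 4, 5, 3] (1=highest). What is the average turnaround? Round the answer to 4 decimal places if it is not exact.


Sort by priority (ascending = highest first):
Order: [(1, 2), (2, 3), (3, 7), (4, 5), (5, 11)]
Completion times:
  Priority 1, burst=2, C=2
  Priority 2, burst=3, C=5
  Priority 3, burst=7, C=12
  Priority 4, burst=5, C=17
  Priority 5, burst=11, C=28
Average turnaround = 64/5 = 12.8

12.8


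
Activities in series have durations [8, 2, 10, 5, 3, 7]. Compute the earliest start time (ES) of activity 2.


Activity 2 starts after activities 1 through 1 complete.
Predecessor durations: [8]
ES = 8 = 8

8


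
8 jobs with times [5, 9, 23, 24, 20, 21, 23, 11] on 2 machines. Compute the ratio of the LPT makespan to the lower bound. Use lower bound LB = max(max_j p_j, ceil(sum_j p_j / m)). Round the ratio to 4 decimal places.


LPT order: [24, 23, 23, 21, 20, 11, 9, 5]
Machine loads after assignment: [70, 66]
LPT makespan = 70
Lower bound = max(max_job, ceil(total/2)) = max(24, 68) = 68
Ratio = 70 / 68 = 1.0294

1.0294


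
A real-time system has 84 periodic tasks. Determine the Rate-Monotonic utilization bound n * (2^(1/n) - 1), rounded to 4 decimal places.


Compute 2^(1/84) = 1.0082858917
Subtract 1: 1.0082858917 - 1 = 0.0082858917
Multiply by n: 84 * 0.0082858917 = 0.6960149028
Round to 4 dp: 0.6960

0.6960


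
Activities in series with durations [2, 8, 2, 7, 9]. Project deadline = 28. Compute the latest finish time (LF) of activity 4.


LF(activity 4) = deadline - sum of successor durations
Successors: activities 5 through 5 with durations [9]
Sum of successor durations = 9
LF = 28 - 9 = 19

19


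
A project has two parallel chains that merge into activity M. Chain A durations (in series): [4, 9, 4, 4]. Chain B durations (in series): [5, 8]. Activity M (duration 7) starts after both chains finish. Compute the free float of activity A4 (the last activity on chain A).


ES(A4) = sum of predecessors on chain A = 17
EF(A4) = ES + duration = 17 + 4 = 21
Successor of A4 is M. ES(M) = max(sum(A), sum(B)) = max(21, 13) = 21
Free float = ES(successor) - EF(current) = 21 - 21 = 0

0


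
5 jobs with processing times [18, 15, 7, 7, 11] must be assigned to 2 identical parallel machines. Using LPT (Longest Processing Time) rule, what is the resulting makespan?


Sort jobs in decreasing order (LPT): [18, 15, 11, 7, 7]
Assign each job to the least loaded machine:
  Machine 1: jobs [18, 7, 7], load = 32
  Machine 2: jobs [15, 11], load = 26
Makespan = max load = 32

32


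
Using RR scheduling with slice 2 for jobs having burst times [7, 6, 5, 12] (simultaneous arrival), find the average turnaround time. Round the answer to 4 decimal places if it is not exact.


Time quantum = 2
Execution trace:
  J1 runs 2 units, time = 2
  J2 runs 2 units, time = 4
  J3 runs 2 units, time = 6
  J4 runs 2 units, time = 8
  J1 runs 2 units, time = 10
  J2 runs 2 units, time = 12
  J3 runs 2 units, time = 14
  J4 runs 2 units, time = 16
  J1 runs 2 units, time = 18
  J2 runs 2 units, time = 20
  J3 runs 1 units, time = 21
  J4 runs 2 units, time = 23
  J1 runs 1 units, time = 24
  J4 runs 2 units, time = 26
  J4 runs 2 units, time = 28
  J4 runs 2 units, time = 30
Finish times: [24, 20, 21, 30]
Average turnaround = 95/4 = 23.75

23.75


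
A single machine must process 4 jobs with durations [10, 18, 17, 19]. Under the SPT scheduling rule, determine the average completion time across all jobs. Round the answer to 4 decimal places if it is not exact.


Sort jobs by processing time (SPT order): [10, 17, 18, 19]
Compute completion times sequentially:
  Job 1: processing = 10, completes at 10
  Job 2: processing = 17, completes at 27
  Job 3: processing = 18, completes at 45
  Job 4: processing = 19, completes at 64
Sum of completion times = 146
Average completion time = 146/4 = 36.5

36.5


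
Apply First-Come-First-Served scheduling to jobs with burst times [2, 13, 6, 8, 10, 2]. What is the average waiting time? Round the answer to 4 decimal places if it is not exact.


FCFS order (as given): [2, 13, 6, 8, 10, 2]
Waiting times:
  Job 1: wait = 0
  Job 2: wait = 2
  Job 3: wait = 15
  Job 4: wait = 21
  Job 5: wait = 29
  Job 6: wait = 39
Sum of waiting times = 106
Average waiting time = 106/6 = 17.6667

17.6667


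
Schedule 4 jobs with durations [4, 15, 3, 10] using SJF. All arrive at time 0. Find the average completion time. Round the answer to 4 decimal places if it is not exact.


SJF order (ascending): [3, 4, 10, 15]
Completion times:
  Job 1: burst=3, C=3
  Job 2: burst=4, C=7
  Job 3: burst=10, C=17
  Job 4: burst=15, C=32
Average completion = 59/4 = 14.75

14.75


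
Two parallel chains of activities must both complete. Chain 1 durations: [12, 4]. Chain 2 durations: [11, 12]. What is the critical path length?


Path A total = 12 + 4 = 16
Path B total = 11 + 12 = 23
Critical path = longest path = max(16, 23) = 23

23


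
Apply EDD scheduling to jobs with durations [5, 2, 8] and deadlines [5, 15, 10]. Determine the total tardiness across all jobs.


Sort by due date (EDD order): [(5, 5), (8, 10), (2, 15)]
Compute completion times and tardiness:
  Job 1: p=5, d=5, C=5, tardiness=max(0,5-5)=0
  Job 2: p=8, d=10, C=13, tardiness=max(0,13-10)=3
  Job 3: p=2, d=15, C=15, tardiness=max(0,15-15)=0
Total tardiness = 3

3


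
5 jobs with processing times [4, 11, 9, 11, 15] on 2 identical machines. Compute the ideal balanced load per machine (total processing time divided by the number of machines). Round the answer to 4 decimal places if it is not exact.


Total processing time = 4 + 11 + 9 + 11 + 15 = 50
Number of machines = 2
Ideal balanced load = 50 / 2 = 25.0

25.0


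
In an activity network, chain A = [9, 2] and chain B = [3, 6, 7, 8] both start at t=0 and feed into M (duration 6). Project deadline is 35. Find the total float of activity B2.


Forward pass: ES(B2) = sum of predecessors on chain B = 3
EF = ES + duration = 3 + 6 = 9
Backward pass: LF(M) = deadline = 35; LS(M) = 35 - 6 = 29
LF(B2) = LS(M) - sum(successors on chain B) = 29 - 15 = 14
LS = LF - duration = 14 - 6 = 8
Total float = LS - ES = 8 - 3 = 5

5


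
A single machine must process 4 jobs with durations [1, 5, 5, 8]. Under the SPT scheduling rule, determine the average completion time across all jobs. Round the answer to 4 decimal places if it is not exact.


Sort jobs by processing time (SPT order): [1, 5, 5, 8]
Compute completion times sequentially:
  Job 1: processing = 1, completes at 1
  Job 2: processing = 5, completes at 6
  Job 3: processing = 5, completes at 11
  Job 4: processing = 8, completes at 19
Sum of completion times = 37
Average completion time = 37/4 = 9.25

9.25


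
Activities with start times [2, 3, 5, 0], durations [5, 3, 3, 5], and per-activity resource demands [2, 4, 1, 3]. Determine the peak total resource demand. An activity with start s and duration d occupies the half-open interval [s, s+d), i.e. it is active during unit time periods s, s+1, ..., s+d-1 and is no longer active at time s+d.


Each activity i is active on [start_i, start_i + duration_i).
Compute total resource usage per time slot:
  t=0: active resources = [3], total = 3
  t=1: active resources = [3], total = 3
  t=2: active resources = [2, 3], total = 5
  t=3: active resources = [2, 4, 3], total = 9
  t=4: active resources = [2, 4, 3], total = 9
  t=5: active resources = [2, 4, 1], total = 7
  t=6: active resources = [2, 1], total = 3
  t=7: active resources = [1], total = 1
Peak resource demand = 9

9


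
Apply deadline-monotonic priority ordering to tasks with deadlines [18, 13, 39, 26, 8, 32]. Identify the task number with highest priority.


Sort tasks by relative deadline (ascending):
  Task 5: deadline = 8
  Task 2: deadline = 13
  Task 1: deadline = 18
  Task 4: deadline = 26
  Task 6: deadline = 32
  Task 3: deadline = 39
Priority order (highest first): [5, 2, 1, 4, 6, 3]
Highest priority task = 5

5


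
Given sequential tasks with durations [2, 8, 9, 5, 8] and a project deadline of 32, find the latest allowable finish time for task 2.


LF(activity 2) = deadline - sum of successor durations
Successors: activities 3 through 5 with durations [9, 5, 8]
Sum of successor durations = 22
LF = 32 - 22 = 10

10


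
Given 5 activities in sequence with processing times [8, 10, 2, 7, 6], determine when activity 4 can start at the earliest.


Activity 4 starts after activities 1 through 3 complete.
Predecessor durations: [8, 10, 2]
ES = 8 + 10 + 2 = 20

20


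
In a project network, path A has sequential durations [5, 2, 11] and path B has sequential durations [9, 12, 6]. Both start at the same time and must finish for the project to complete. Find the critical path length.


Path A total = 5 + 2 + 11 = 18
Path B total = 9 + 12 + 6 = 27
Critical path = longest path = max(18, 27) = 27

27


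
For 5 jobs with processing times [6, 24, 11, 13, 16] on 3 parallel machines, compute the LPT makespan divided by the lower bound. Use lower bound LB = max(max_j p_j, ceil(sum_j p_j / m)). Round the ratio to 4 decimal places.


LPT order: [24, 16, 13, 11, 6]
Machine loads after assignment: [24, 22, 24]
LPT makespan = 24
Lower bound = max(max_job, ceil(total/3)) = max(24, 24) = 24
Ratio = 24 / 24 = 1.0

1.0


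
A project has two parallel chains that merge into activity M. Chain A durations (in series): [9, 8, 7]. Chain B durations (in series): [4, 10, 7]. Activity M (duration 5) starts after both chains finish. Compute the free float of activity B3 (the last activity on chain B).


ES(B3) = sum of predecessors on chain B = 14
EF(B3) = ES + duration = 14 + 7 = 21
Successor of B3 is M. ES(M) = max(sum(A), sum(B)) = max(24, 21) = 24
Free float = ES(successor) - EF(current) = 24 - 21 = 3

3


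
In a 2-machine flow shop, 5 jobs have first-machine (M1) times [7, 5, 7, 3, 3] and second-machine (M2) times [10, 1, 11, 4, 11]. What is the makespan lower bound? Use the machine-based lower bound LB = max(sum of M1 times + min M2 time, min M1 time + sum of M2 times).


LB1 = sum(M1 times) + min(M2 times) = 25 + 1 = 26
LB2 = min(M1 times) + sum(M2 times) = 3 + 37 = 40
Lower bound = max(LB1, LB2) = max(26, 40) = 40

40


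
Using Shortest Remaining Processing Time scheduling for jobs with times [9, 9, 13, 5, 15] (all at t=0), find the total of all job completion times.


Since all jobs arrive at t=0, SRPT equals SPT ordering.
SPT order: [5, 9, 9, 13, 15]
Completion times:
  Job 1: p=5, C=5
  Job 2: p=9, C=14
  Job 3: p=9, C=23
  Job 4: p=13, C=36
  Job 5: p=15, C=51
Total completion time = 5 + 14 + 23 + 36 + 51 = 129

129


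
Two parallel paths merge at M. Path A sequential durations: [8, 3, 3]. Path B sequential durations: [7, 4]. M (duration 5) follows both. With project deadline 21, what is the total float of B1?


Forward pass: ES(B1) = sum of predecessors on chain B = 0
EF = ES + duration = 0 + 7 = 7
Backward pass: LF(M) = deadline = 21; LS(M) = 21 - 5 = 16
LF(B1) = LS(M) - sum(successors on chain B) = 16 - 4 = 12
LS = LF - duration = 12 - 7 = 5
Total float = LS - ES = 5 - 0 = 5

5


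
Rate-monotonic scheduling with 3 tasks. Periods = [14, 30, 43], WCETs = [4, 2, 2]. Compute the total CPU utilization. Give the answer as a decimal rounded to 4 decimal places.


Compute individual utilizations (exact fractions):
  Task 1: C/T = 4/14 = 2/7 (approx. 0.2857)
  Task 2: C/T = 2/30 = 1/15 (approx. 0.0667)
  Task 3: C/T = 2/43 (approx. 0.0465)
Total utilization U = 2/7 + 1/15 + 2/43 = 1801/4515
Rounded to 4 decimal places: U = 0.3989
RM (Liu & Layland) bound for 3 tasks = 0.779763; compare with U = 1801/4515 (approx. 0.398893)
U <= bound, so schedulable by RM sufficient condition.

0.3989


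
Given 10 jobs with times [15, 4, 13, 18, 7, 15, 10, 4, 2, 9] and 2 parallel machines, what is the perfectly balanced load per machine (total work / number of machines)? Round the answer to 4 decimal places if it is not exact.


Total processing time = 15 + 4 + 13 + 18 + 7 + 15 + 10 + 4 + 2 + 9 = 97
Number of machines = 2
Ideal balanced load = 97 / 2 = 48.5

48.5


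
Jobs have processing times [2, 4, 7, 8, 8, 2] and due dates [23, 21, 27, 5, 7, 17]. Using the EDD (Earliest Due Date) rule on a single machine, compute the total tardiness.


Sort by due date (EDD order): [(8, 5), (8, 7), (2, 17), (4, 21), (2, 23), (7, 27)]
Compute completion times and tardiness:
  Job 1: p=8, d=5, C=8, tardiness=max(0,8-5)=3
  Job 2: p=8, d=7, C=16, tardiness=max(0,16-7)=9
  Job 3: p=2, d=17, C=18, tardiness=max(0,18-17)=1
  Job 4: p=4, d=21, C=22, tardiness=max(0,22-21)=1
  Job 5: p=2, d=23, C=24, tardiness=max(0,24-23)=1
  Job 6: p=7, d=27, C=31, tardiness=max(0,31-27)=4
Total tardiness = 19

19


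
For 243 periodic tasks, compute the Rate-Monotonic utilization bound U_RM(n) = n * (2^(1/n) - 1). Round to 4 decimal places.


Compute 2^(1/243) = 1.0028565297
Subtract 1: 1.0028565297 - 1 = 0.0028565297
Multiply by n: 243 * 0.0028565297 = 0.6941367171
Round to 4 dp: 0.6941

0.6941


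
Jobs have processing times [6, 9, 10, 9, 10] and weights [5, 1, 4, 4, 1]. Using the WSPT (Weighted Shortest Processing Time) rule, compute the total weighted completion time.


Compute p/w ratios and sort ascending (WSPT): [(6, 5), (9, 4), (10, 4), (9, 1), (10, 1)]
Compute weighted completion times:
  Job (p=6,w=5): C=6, w*C=5*6=30
  Job (p=9,w=4): C=15, w*C=4*15=60
  Job (p=10,w=4): C=25, w*C=4*25=100
  Job (p=9,w=1): C=34, w*C=1*34=34
  Job (p=10,w=1): C=44, w*C=1*44=44
Total weighted completion time = 268

268


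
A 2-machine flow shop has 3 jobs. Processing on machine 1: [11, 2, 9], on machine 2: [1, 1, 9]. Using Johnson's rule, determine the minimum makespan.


Apply Johnson's rule:
  Group 1 (a <= b): [(3, 9, 9)]
  Group 2 (a > b): [(1, 11, 1), (2, 2, 1)]
Optimal job order: [3, 1, 2]
Schedule:
  Job 3: M1 done at 9, M2 done at 18
  Job 1: M1 done at 20, M2 done at 21
  Job 2: M1 done at 22, M2 done at 23
Makespan = 23

23


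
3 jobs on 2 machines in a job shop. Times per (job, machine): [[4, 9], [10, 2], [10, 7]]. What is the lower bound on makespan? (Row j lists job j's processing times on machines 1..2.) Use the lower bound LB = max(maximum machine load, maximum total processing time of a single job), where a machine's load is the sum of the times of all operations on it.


Machine loads:
  Machine 1: 4 + 10 + 10 = 24
  Machine 2: 9 + 2 + 7 = 18
Max machine load = 24
Job totals:
  Job 1: 13
  Job 2: 12
  Job 3: 17
Max job total = 17
Lower bound = max(24, 17) = 24

24


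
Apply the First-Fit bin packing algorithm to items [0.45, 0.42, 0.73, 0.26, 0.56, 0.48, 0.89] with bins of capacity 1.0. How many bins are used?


Place items sequentially using First-Fit:
  Item 0.45 -> new Bin 1
  Item 0.42 -> Bin 1 (now 0.87)
  Item 0.73 -> new Bin 2
  Item 0.26 -> Bin 2 (now 0.99)
  Item 0.56 -> new Bin 3
  Item 0.48 -> new Bin 4
  Item 0.89 -> new Bin 5
Total bins used = 5

5


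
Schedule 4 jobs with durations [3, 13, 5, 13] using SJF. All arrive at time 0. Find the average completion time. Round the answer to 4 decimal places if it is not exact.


SJF order (ascending): [3, 5, 13, 13]
Completion times:
  Job 1: burst=3, C=3
  Job 2: burst=5, C=8
  Job 3: burst=13, C=21
  Job 4: burst=13, C=34
Average completion = 66/4 = 16.5

16.5


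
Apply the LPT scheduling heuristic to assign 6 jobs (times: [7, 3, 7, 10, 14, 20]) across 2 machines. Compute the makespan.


Sort jobs in decreasing order (LPT): [20, 14, 10, 7, 7, 3]
Assign each job to the least loaded machine:
  Machine 1: jobs [20, 7, 3], load = 30
  Machine 2: jobs [14, 10, 7], load = 31
Makespan = max load = 31

31


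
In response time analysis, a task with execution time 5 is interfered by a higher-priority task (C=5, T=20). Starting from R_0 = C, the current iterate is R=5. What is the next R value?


R_next = C + ceil(R_prev / T_hp) * C_hp
ceil(5 / 20) = ceil(0.25) = 1
Interference = 1 * 5 = 5
R_next = 5 + 5 = 10

10


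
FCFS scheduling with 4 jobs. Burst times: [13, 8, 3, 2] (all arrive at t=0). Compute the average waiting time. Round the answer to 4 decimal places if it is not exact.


FCFS order (as given): [13, 8, 3, 2]
Waiting times:
  Job 1: wait = 0
  Job 2: wait = 13
  Job 3: wait = 21
  Job 4: wait = 24
Sum of waiting times = 58
Average waiting time = 58/4 = 14.5

14.5


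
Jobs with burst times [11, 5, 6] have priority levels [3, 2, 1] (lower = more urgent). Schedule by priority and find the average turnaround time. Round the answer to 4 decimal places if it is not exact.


Sort by priority (ascending = highest first):
Order: [(1, 6), (2, 5), (3, 11)]
Completion times:
  Priority 1, burst=6, C=6
  Priority 2, burst=5, C=11
  Priority 3, burst=11, C=22
Average turnaround = 39/3 = 13.0

13.0


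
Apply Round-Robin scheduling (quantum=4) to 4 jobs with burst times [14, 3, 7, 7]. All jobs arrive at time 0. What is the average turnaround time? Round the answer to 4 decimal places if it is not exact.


Time quantum = 4
Execution trace:
  J1 runs 4 units, time = 4
  J2 runs 3 units, time = 7
  J3 runs 4 units, time = 11
  J4 runs 4 units, time = 15
  J1 runs 4 units, time = 19
  J3 runs 3 units, time = 22
  J4 runs 3 units, time = 25
  J1 runs 4 units, time = 29
  J1 runs 2 units, time = 31
Finish times: [31, 7, 22, 25]
Average turnaround = 85/4 = 21.25

21.25


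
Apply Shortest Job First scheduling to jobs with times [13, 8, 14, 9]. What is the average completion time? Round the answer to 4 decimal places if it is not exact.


SJF order (ascending): [8, 9, 13, 14]
Completion times:
  Job 1: burst=8, C=8
  Job 2: burst=9, C=17
  Job 3: burst=13, C=30
  Job 4: burst=14, C=44
Average completion = 99/4 = 24.75

24.75


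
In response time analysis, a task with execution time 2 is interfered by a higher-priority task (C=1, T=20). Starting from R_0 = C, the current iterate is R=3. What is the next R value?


R_next = C + ceil(R_prev / T_hp) * C_hp
ceil(3 / 20) = ceil(0.15) = 1
Interference = 1 * 1 = 1
R_next = 2 + 1 = 3
R_next = R_prev, so the iteration has converged (response time = 3).

3


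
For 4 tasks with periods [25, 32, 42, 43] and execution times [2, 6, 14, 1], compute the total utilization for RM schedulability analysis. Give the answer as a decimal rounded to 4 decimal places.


Compute individual utilizations (exact fractions):
  Task 1: C/T = 2/25 (approx. 0.08)
  Task 2: C/T = 6/32 = 3/16 (approx. 0.1875)
  Task 3: C/T = 14/42 = 1/3 (approx. 0.3333)
  Task 4: C/T = 1/43 (approx. 0.0233)
Total utilization U = 2/25 + 3/16 + 1/3 + 1/43 = 32203/51600
Rounded to 4 decimal places: U = 0.6241
RM (Liu & Layland) bound for 4 tasks = 0.756828; compare with U = 32203/51600 (approx. 0.624089)
U <= bound, so schedulable by RM sufficient condition.

0.6241
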